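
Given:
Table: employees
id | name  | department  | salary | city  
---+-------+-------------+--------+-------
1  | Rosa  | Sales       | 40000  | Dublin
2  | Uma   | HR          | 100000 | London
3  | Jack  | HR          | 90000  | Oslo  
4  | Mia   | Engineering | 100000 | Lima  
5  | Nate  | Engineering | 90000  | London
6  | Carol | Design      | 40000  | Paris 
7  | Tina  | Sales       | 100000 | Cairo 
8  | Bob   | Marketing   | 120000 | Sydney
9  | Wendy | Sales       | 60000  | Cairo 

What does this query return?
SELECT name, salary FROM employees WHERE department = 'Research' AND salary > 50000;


Filtering: department = 'Research' AND salary > 50000
Matching: 0 rows

Empty result set (0 rows)


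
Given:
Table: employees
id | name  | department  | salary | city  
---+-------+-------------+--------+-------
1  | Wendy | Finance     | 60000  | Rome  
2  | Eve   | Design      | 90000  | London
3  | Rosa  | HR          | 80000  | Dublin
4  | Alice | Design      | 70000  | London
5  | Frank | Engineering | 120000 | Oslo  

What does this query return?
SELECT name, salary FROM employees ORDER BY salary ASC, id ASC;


Sorting by salary ASC, then id ASC for ties

5 rows:
Wendy, 60000
Alice, 70000
Rosa, 80000
Eve, 90000
Frank, 120000


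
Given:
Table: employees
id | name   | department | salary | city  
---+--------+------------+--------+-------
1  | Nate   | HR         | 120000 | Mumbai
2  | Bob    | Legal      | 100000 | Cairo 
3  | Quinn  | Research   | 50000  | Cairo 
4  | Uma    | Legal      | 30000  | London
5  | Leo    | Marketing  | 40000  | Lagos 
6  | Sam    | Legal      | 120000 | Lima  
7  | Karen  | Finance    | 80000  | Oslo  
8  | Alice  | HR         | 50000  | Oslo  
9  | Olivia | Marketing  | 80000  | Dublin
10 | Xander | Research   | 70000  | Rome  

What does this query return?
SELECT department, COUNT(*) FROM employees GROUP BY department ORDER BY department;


Assigning each row to its department group:
  Nate -> HR
  Bob -> Legal
  Quinn -> Research
  Uma -> Legal
  Leo -> Marketing
  Sam -> Legal
  Karen -> Finance
  Alice -> HR
  Olivia -> Marketing
  Xander -> Research


5 groups:
Finance, 1
HR, 2
Legal, 3
Marketing, 2
Research, 2


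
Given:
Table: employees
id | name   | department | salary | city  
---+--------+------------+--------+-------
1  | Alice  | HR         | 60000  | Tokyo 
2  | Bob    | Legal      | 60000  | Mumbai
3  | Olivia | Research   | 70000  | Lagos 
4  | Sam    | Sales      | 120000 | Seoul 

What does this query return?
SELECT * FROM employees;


SELECT * returns all 4 rows with all columns

4 rows:
1, Alice, HR, 60000, Tokyo
2, Bob, Legal, 60000, Mumbai
3, Olivia, Research, 70000, Lagos
4, Sam, Sales, 120000, Seoul


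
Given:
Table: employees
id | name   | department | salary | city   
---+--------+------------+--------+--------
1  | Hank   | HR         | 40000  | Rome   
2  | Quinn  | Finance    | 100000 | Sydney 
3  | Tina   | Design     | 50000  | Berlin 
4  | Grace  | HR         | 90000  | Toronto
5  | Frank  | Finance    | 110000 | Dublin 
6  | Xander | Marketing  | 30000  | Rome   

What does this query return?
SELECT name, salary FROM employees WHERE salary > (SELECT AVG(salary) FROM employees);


Subquery: AVG(salary) = 70000.0
Filtering: salary > 70000.0
  Quinn (100000) -> MATCH
  Grace (90000) -> MATCH
  Frank (110000) -> MATCH


3 rows:
Quinn, 100000
Grace, 90000
Frank, 110000


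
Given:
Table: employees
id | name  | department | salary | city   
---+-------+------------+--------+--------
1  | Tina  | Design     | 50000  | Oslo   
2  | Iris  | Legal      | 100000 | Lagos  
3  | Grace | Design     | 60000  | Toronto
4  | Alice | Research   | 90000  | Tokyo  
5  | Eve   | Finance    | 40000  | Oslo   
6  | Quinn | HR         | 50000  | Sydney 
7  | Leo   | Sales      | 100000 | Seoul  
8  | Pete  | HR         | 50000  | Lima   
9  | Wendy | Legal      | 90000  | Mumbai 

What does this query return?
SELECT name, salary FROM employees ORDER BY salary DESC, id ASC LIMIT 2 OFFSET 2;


Sort by salary DESC (id ASC tiebreak), then skip 2 and take 2
Rows 3 through 4

2 rows:
Alice, 90000
Wendy, 90000


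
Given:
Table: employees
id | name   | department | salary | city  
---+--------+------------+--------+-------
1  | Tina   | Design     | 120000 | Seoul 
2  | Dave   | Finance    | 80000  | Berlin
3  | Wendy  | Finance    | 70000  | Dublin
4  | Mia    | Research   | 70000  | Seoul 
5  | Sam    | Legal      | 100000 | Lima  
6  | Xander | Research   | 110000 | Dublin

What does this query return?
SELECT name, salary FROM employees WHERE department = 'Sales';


Filtering: department = 'Sales'
Matching rows: 0

Empty result set (0 rows)


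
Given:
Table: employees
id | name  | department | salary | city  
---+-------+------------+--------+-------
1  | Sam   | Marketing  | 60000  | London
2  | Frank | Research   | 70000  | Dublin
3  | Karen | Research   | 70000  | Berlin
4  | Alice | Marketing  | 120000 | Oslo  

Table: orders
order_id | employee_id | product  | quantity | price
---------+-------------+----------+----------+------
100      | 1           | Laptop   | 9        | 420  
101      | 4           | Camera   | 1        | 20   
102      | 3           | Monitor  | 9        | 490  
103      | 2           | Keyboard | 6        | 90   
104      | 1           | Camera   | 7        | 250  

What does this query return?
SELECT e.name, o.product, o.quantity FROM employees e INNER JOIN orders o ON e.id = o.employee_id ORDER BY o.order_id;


Joining employees.id = orders.employee_id:
  employee Sam (id=1) -> order Laptop
  employee Alice (id=4) -> order Camera
  employee Karen (id=3) -> order Monitor
  employee Frank (id=2) -> order Keyboard
  employee Sam (id=1) -> order Camera


5 rows:
Sam, Laptop, 9
Alice, Camera, 1
Karen, Monitor, 9
Frank, Keyboard, 6
Sam, Camera, 7


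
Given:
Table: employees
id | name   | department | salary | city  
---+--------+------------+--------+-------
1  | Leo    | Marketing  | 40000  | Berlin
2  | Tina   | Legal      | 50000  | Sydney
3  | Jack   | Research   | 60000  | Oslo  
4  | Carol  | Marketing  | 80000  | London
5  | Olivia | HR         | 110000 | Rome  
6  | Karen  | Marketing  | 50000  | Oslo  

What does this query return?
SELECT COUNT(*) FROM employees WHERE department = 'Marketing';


Counting rows where department = 'Marketing'
  Leo -> MATCH
  Carol -> MATCH
  Karen -> MATCH


3


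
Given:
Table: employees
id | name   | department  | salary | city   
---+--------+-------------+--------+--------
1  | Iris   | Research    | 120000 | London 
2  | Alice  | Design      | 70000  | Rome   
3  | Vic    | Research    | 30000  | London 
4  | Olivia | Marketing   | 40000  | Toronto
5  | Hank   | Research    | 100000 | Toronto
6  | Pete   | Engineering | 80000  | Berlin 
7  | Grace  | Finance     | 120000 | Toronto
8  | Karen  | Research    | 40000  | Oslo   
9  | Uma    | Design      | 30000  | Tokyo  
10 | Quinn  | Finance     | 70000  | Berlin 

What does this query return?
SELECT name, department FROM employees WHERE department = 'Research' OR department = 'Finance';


Filtering: department = 'Research' OR 'Finance'
Matching: 6 rows

6 rows:
Iris, Research
Vic, Research
Hank, Research
Grace, Finance
Karen, Research
Quinn, Finance


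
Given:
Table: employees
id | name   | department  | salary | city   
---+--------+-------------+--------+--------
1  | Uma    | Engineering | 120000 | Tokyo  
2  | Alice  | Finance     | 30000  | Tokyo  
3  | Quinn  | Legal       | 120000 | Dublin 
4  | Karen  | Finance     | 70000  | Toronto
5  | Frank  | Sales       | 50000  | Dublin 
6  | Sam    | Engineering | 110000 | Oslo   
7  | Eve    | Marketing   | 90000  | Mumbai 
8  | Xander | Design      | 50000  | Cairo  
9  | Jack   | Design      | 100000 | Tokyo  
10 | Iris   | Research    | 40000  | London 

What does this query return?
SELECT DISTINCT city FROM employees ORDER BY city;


All 'city' values (row order): Tokyo, Tokyo, Dublin, Toronto, Dublin, Oslo, Mumbai, Cairo, Tokyo, London
Removing duplicates leaves 7 unique value(s).

7 values:
Cairo
Dublin
London
Mumbai
Oslo
Tokyo
Toronto


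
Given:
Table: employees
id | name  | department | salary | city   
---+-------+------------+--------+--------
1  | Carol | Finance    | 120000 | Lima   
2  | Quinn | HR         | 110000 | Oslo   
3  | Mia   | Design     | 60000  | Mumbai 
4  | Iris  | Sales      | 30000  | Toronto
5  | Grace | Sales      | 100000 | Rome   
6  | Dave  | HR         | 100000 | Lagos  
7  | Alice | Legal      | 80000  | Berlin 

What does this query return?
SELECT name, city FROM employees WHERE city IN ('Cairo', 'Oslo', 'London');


Filtering: city IN ('Cairo', 'Oslo', 'London')
Matching: 1 rows

1 rows:
Quinn, Oslo


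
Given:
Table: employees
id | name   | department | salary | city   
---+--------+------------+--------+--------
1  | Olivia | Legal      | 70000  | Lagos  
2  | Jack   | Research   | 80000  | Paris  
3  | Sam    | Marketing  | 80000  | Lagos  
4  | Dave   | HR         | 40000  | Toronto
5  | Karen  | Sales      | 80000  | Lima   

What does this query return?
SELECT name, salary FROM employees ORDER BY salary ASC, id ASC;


Sorting by salary ASC, then id ASC for ties

5 rows:
Dave, 40000
Olivia, 70000
Jack, 80000
Sam, 80000
Karen, 80000


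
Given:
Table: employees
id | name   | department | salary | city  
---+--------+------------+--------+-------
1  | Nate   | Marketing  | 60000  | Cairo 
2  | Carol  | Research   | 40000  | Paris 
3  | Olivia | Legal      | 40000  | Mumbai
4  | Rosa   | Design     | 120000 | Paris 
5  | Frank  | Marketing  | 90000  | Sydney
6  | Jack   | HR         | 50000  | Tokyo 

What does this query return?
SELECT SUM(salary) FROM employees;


SUM(salary) = 60000 + 40000 + 40000 + 120000 + 90000 + 50000 = 400000

400000


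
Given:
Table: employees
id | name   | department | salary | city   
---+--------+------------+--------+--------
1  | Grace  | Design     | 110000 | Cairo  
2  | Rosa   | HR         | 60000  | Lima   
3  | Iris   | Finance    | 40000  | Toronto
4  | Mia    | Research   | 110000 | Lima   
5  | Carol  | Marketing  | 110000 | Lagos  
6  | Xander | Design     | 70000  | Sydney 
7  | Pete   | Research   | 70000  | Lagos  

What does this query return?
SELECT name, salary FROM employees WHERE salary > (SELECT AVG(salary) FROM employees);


Subquery: AVG(salary) = 81428.57
Filtering: salary > 81428.57
  Grace (110000) -> MATCH
  Mia (110000) -> MATCH
  Carol (110000) -> MATCH


3 rows:
Grace, 110000
Mia, 110000
Carol, 110000


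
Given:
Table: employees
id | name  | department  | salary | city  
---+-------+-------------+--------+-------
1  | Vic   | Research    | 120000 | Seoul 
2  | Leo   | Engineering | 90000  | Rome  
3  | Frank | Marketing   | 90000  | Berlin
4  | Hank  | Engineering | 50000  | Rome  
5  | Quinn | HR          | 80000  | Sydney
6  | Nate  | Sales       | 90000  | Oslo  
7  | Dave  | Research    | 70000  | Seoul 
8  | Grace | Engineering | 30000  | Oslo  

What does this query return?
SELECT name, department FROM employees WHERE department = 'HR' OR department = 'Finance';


Filtering: department = 'HR' OR 'Finance'
Matching: 1 rows

1 rows:
Quinn, HR


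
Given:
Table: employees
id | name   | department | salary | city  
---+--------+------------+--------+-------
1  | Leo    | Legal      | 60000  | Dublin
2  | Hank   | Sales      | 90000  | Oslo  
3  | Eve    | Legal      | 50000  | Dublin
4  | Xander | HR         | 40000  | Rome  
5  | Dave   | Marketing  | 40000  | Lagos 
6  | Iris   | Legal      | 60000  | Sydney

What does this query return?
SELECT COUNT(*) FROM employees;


COUNT(*) counts all rows

6


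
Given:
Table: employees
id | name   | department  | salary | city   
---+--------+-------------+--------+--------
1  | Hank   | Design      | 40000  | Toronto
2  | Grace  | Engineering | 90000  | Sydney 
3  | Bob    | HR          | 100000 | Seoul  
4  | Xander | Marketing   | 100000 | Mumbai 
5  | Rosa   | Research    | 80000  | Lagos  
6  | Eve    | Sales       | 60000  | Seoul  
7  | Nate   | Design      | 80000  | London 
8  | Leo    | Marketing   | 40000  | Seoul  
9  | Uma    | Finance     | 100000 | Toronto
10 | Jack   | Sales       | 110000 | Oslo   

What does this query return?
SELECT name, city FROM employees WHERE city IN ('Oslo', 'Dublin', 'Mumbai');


Filtering: city IN ('Oslo', 'Dublin', 'Mumbai')
Matching: 2 rows

2 rows:
Xander, Mumbai
Jack, Oslo


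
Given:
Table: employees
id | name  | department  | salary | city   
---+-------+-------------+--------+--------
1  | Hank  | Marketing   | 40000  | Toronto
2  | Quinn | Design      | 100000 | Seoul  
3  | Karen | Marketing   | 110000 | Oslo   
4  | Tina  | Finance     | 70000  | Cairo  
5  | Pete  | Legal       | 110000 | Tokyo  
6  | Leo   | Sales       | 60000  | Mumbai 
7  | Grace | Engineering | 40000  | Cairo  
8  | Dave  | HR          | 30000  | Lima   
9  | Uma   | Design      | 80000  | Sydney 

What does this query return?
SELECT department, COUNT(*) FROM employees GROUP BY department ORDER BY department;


Assigning each row to its department group:
  Hank -> Marketing
  Quinn -> Design
  Karen -> Marketing
  Tina -> Finance
  Pete -> Legal
  Leo -> Sales
  Grace -> Engineering
  Dave -> HR
  Uma -> Design


7 groups:
Design, 2
Engineering, 1
Finance, 1
HR, 1
Legal, 1
Marketing, 2
Sales, 1


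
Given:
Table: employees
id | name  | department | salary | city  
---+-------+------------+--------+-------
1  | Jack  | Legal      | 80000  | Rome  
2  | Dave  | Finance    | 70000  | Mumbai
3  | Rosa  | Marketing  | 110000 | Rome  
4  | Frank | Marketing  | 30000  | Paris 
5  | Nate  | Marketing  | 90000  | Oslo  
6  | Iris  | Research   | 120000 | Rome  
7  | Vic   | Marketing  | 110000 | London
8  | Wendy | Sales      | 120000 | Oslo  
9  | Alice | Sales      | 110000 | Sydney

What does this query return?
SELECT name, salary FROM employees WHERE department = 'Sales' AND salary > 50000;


Filtering: department = 'Sales' AND salary > 50000
Matching: 2 rows

2 rows:
Wendy, 120000
Alice, 110000


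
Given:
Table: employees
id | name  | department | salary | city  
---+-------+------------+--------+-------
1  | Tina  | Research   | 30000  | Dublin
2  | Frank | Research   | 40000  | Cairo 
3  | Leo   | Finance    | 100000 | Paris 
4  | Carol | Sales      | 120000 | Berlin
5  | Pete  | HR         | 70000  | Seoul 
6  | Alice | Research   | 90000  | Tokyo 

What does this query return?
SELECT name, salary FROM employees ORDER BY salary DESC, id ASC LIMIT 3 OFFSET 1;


Sort by salary DESC (id ASC tiebreak), then skip 1 and take 3
Rows 2 through 4

3 rows:
Leo, 100000
Alice, 90000
Pete, 70000


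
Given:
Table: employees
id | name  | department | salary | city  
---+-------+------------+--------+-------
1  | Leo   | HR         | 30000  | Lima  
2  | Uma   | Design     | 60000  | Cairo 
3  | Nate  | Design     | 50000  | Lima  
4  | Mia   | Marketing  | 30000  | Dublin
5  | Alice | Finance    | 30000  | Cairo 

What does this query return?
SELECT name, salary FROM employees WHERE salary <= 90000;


Filtering: salary <= 90000
Matching: 5 rows

5 rows:
Leo, 30000
Uma, 60000
Nate, 50000
Mia, 30000
Alice, 30000


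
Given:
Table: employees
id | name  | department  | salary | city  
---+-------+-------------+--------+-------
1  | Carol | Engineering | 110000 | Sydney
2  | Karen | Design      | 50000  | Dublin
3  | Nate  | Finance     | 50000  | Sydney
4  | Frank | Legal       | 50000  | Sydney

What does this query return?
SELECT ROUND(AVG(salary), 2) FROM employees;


SUM(salary) = 260000
COUNT = 4
ROUND(AVG, 2) = ROUND(260000 / 4, 2) = 65000.0

65000.0


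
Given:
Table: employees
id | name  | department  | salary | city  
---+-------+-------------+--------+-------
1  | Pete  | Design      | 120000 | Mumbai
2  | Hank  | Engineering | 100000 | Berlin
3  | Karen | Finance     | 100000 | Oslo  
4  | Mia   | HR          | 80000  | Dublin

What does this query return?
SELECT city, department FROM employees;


Projecting columns: city, department

4 rows:
Mumbai, Design
Berlin, Engineering
Oslo, Finance
Dublin, HR


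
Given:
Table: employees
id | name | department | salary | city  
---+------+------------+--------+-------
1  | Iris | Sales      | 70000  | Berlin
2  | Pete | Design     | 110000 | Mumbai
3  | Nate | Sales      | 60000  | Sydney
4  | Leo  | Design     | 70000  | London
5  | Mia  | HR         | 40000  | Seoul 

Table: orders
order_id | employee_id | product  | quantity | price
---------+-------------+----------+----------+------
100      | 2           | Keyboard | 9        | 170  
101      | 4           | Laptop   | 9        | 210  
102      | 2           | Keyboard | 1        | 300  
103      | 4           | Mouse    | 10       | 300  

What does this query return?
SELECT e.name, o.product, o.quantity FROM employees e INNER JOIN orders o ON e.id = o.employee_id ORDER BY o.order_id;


Joining employees.id = orders.employee_id:
  employee Pete (id=2) -> order Keyboard
  employee Leo (id=4) -> order Laptop
  employee Pete (id=2) -> order Keyboard
  employee Leo (id=4) -> order Mouse


4 rows:
Pete, Keyboard, 9
Leo, Laptop, 9
Pete, Keyboard, 1
Leo, Mouse, 10


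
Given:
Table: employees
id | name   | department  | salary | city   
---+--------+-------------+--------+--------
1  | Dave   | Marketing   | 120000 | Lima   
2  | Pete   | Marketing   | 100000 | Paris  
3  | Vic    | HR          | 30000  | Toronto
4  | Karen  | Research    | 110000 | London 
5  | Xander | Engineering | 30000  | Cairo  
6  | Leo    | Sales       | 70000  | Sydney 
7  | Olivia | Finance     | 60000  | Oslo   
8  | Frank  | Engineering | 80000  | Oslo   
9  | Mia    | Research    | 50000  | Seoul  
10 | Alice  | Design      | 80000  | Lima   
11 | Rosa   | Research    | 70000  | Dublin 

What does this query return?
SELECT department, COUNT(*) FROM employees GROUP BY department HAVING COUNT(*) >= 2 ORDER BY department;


Groups with count >= 2:
  Engineering: 2 -> PASS
  Marketing: 2 -> PASS
  Research: 3 -> PASS
  Design: 1 -> filtered out
  Finance: 1 -> filtered out
  HR: 1 -> filtered out
  Sales: 1 -> filtered out


3 groups:
Engineering, 2
Marketing, 2
Research, 3


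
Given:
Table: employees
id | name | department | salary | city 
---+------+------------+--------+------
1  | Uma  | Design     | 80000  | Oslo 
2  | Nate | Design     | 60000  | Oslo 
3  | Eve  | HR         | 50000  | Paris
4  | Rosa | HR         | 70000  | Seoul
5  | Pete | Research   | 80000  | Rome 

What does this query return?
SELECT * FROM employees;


SELECT * returns all 5 rows with all columns

5 rows:
1, Uma, Design, 80000, Oslo
2, Nate, Design, 60000, Oslo
3, Eve, HR, 50000, Paris
4, Rosa, HR, 70000, Seoul
5, Pete, Research, 80000, Rome


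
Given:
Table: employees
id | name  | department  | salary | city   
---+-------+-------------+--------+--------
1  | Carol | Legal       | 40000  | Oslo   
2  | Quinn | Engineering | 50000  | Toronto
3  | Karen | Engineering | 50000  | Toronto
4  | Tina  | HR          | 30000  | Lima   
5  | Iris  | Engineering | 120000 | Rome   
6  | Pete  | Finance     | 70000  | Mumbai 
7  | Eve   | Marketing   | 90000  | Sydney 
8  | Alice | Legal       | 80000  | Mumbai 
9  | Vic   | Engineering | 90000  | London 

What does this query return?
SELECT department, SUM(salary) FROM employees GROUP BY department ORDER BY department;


Summing salary within each department:
  Engineering: 50000 + 50000 + 120000 + 90000 = 310000
  Finance: 70000 = 70000
  HR: 30000 = 30000
  Legal: 40000 + 80000 = 120000
  Marketing: 90000 = 90000


5 groups:
Engineering, 310000
Finance, 70000
HR, 30000
Legal, 120000
Marketing, 90000


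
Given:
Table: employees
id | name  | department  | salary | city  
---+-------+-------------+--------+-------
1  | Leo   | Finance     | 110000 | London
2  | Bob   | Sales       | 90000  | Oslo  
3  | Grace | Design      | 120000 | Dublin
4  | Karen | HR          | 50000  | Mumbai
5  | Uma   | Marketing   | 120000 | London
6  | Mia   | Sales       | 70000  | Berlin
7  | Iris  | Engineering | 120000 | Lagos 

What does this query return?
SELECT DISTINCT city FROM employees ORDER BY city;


All 'city' values (row order): London, Oslo, Dublin, Mumbai, London, Berlin, Lagos
Removing duplicates leaves 6 unique value(s).

6 values:
Berlin
Dublin
Lagos
London
Mumbai
Oslo


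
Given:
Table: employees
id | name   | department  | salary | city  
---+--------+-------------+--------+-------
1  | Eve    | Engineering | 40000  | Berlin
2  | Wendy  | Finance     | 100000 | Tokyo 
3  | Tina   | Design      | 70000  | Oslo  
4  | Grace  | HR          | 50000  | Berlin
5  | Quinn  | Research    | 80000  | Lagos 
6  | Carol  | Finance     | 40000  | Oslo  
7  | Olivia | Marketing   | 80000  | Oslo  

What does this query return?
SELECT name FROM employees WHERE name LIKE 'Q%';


LIKE 'Q%' matches names starting with 'Q'
Matching: 1

1 rows:
Quinn


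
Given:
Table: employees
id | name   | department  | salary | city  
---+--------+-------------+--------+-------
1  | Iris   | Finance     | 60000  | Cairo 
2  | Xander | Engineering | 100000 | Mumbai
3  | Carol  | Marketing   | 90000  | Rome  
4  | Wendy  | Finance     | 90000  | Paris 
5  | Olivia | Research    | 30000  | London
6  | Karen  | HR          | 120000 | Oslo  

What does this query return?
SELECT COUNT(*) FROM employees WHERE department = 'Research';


Counting rows where department = 'Research'
  Olivia -> MATCH


1


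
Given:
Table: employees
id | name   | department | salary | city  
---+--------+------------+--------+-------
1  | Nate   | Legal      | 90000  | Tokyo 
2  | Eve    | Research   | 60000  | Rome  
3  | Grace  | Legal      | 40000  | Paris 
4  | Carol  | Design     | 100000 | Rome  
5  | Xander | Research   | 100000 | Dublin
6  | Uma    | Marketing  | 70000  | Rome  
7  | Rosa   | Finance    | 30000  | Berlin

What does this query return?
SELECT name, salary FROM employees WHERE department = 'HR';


Filtering: department = 'HR'
Matching rows: 0

Empty result set (0 rows)


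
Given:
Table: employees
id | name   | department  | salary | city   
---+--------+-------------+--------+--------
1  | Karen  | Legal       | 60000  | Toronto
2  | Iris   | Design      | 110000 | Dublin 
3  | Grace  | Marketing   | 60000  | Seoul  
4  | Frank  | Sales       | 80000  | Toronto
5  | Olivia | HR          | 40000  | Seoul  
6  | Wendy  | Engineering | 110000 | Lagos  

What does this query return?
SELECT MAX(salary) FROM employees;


Salaries: 60000, 110000, 60000, 80000, 40000, 110000
MAX = 110000

110000


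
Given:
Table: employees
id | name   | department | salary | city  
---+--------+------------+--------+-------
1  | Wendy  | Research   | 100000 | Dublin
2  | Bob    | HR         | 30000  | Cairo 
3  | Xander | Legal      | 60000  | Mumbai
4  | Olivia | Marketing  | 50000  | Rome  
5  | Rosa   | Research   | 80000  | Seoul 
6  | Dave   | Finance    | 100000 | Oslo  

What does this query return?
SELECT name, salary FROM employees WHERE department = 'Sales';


Filtering: department = 'Sales'
Matching rows: 0

Empty result set (0 rows)


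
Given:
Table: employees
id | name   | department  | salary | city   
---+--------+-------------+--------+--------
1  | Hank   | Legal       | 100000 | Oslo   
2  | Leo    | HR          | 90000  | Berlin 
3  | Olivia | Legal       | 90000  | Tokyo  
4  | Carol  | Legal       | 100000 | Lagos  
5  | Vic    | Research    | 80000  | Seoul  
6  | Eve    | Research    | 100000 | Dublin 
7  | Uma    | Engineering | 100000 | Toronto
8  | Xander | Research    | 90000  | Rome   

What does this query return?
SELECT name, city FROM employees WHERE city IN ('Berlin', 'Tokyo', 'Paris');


Filtering: city IN ('Berlin', 'Tokyo', 'Paris')
Matching: 2 rows

2 rows:
Leo, Berlin
Olivia, Tokyo


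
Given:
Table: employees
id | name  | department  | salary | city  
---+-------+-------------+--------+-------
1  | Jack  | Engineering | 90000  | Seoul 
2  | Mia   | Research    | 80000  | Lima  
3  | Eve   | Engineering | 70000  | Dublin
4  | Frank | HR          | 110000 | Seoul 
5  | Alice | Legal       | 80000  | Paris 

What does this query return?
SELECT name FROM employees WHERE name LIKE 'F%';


LIKE 'F%' matches names starting with 'F'
Matching: 1

1 rows:
Frank


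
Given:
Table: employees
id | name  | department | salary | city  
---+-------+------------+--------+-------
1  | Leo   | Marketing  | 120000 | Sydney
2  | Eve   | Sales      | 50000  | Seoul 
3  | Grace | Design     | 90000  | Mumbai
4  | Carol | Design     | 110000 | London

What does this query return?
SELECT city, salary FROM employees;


Projecting columns: city, salary

4 rows:
Sydney, 120000
Seoul, 50000
Mumbai, 90000
London, 110000


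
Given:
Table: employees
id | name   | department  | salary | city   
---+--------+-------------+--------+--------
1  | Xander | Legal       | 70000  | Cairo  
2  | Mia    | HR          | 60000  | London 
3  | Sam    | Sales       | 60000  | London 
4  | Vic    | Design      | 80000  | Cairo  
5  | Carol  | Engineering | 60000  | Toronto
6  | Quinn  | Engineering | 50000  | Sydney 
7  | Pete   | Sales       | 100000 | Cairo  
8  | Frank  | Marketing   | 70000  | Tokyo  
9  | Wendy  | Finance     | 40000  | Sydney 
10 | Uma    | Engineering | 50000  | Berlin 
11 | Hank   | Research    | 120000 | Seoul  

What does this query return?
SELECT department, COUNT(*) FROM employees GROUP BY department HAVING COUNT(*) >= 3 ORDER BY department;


Groups with count >= 3:
  Engineering: 3 -> PASS
  Design: 1 -> filtered out
  Finance: 1 -> filtered out
  HR: 1 -> filtered out
  Legal: 1 -> filtered out
  Marketing: 1 -> filtered out
  Research: 1 -> filtered out
  Sales: 2 -> filtered out


1 groups:
Engineering, 3


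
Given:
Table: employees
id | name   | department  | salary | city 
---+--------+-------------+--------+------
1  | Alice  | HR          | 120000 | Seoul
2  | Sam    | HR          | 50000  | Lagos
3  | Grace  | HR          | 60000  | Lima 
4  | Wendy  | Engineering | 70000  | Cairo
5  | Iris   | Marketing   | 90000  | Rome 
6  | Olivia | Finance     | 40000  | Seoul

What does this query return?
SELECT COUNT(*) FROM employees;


COUNT(*) counts all rows

6


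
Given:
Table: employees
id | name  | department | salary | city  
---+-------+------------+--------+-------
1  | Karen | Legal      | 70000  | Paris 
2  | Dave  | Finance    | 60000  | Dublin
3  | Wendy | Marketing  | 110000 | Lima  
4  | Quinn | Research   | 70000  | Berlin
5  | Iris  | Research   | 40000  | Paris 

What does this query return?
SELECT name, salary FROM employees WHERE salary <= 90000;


Filtering: salary <= 90000
Matching: 4 rows

4 rows:
Karen, 70000
Dave, 60000
Quinn, 70000
Iris, 40000


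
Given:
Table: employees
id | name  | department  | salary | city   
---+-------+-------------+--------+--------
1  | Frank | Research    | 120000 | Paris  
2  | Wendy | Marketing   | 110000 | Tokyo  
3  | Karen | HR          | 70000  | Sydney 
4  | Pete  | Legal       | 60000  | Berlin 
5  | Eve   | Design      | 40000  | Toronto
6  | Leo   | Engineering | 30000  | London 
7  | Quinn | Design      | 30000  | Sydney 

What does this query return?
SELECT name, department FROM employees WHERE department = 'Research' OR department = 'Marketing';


Filtering: department = 'Research' OR 'Marketing'
Matching: 2 rows

2 rows:
Frank, Research
Wendy, Marketing


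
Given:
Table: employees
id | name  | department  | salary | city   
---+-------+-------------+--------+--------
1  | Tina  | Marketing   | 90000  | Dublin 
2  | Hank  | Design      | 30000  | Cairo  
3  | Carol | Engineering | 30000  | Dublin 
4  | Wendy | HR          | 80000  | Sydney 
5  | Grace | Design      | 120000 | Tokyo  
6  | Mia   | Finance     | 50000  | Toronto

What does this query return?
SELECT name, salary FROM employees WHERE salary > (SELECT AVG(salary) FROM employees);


Subquery: AVG(salary) = 66666.67
Filtering: salary > 66666.67
  Tina (90000) -> MATCH
  Wendy (80000) -> MATCH
  Grace (120000) -> MATCH


3 rows:
Tina, 90000
Wendy, 80000
Grace, 120000


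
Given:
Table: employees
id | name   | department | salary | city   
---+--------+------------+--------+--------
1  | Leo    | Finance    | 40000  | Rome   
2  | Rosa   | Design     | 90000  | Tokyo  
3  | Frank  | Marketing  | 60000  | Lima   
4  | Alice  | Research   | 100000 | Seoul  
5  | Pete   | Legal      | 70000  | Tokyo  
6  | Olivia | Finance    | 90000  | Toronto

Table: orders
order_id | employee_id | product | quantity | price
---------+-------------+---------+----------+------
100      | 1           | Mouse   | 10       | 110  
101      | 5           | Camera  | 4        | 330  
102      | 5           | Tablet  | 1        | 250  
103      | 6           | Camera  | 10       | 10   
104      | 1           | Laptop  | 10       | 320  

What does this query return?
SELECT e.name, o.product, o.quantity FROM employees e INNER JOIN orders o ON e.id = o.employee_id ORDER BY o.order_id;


Joining employees.id = orders.employee_id:
  employee Leo (id=1) -> order Mouse
  employee Pete (id=5) -> order Camera
  employee Pete (id=5) -> order Tablet
  employee Olivia (id=6) -> order Camera
  employee Leo (id=1) -> order Laptop


5 rows:
Leo, Mouse, 10
Pete, Camera, 4
Pete, Tablet, 1
Olivia, Camera, 10
Leo, Laptop, 10


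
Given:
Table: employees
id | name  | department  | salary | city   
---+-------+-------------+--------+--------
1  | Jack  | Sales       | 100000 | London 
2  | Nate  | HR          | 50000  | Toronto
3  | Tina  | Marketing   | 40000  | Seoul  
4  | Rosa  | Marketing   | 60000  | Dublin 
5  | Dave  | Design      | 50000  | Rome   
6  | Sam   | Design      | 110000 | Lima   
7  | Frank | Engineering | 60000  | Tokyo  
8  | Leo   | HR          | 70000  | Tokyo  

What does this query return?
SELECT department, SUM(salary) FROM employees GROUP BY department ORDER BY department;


Summing salary within each department:
  Design: 50000 + 110000 = 160000
  Engineering: 60000 = 60000
  HR: 50000 + 70000 = 120000
  Marketing: 40000 + 60000 = 100000
  Sales: 100000 = 100000


5 groups:
Design, 160000
Engineering, 60000
HR, 120000
Marketing, 100000
Sales, 100000


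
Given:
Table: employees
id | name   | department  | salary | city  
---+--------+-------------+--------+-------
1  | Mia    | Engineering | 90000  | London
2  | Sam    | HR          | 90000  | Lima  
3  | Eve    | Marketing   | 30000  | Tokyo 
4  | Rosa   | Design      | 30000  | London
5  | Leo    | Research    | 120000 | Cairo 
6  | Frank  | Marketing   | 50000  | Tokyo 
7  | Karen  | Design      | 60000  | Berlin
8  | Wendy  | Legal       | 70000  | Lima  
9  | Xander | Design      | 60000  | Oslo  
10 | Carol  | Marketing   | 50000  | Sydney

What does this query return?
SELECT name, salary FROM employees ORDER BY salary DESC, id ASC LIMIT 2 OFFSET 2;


Sort by salary DESC (id ASC tiebreak), then skip 2 and take 2
Rows 3 through 4

2 rows:
Sam, 90000
Wendy, 70000


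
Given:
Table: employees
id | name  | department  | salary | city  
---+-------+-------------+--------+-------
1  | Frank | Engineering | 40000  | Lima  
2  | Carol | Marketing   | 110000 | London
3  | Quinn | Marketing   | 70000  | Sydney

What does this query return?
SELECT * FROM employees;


SELECT * returns all 3 rows with all columns

3 rows:
1, Frank, Engineering, 40000, Lima
2, Carol, Marketing, 110000, London
3, Quinn, Marketing, 70000, Sydney


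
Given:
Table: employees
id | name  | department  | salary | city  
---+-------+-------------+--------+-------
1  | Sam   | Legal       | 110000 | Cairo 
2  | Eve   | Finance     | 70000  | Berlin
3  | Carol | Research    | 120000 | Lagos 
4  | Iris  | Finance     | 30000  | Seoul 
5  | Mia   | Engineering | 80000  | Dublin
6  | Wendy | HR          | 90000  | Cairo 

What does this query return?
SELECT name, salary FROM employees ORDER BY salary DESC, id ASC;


Sorting by salary DESC, then id ASC for ties

6 rows:
Carol, 120000
Sam, 110000
Wendy, 90000
Mia, 80000
Eve, 70000
Iris, 30000


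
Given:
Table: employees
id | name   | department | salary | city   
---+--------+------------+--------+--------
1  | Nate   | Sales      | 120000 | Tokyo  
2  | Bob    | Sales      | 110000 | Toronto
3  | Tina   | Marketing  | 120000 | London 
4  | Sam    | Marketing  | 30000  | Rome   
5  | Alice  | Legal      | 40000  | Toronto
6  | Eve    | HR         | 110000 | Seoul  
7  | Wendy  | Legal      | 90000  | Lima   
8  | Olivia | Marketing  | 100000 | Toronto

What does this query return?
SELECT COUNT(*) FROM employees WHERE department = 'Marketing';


Counting rows where department = 'Marketing'
  Tina -> MATCH
  Sam -> MATCH
  Olivia -> MATCH


3


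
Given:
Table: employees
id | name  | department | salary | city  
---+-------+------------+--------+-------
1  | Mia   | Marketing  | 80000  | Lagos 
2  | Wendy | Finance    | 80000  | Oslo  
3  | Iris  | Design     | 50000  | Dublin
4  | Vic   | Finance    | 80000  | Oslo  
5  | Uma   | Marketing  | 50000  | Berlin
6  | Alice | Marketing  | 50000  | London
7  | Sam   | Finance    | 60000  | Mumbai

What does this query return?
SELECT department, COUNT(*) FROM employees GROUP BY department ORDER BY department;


Assigning each row to its department group:
  Mia -> Marketing
  Wendy -> Finance
  Iris -> Design
  Vic -> Finance
  Uma -> Marketing
  Alice -> Marketing
  Sam -> Finance


3 groups:
Design, 1
Finance, 3
Marketing, 3


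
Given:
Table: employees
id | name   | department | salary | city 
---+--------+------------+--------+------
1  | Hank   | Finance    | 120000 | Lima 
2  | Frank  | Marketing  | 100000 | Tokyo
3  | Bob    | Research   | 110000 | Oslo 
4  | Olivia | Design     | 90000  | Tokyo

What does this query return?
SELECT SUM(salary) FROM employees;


SUM(salary) = 120000 + 100000 + 110000 + 90000 = 420000

420000


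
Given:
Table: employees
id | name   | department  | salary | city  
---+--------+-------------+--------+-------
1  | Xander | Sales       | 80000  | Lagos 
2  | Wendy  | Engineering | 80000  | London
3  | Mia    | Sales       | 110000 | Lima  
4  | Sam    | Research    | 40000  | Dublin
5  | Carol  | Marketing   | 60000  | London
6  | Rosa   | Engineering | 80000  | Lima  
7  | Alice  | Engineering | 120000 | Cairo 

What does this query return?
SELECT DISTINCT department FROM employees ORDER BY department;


All 'department' values (row order): Sales, Engineering, Sales, Research, Marketing, Engineering, Engineering
Removing duplicates leaves 4 unique value(s).

4 values:
Engineering
Marketing
Research
Sales


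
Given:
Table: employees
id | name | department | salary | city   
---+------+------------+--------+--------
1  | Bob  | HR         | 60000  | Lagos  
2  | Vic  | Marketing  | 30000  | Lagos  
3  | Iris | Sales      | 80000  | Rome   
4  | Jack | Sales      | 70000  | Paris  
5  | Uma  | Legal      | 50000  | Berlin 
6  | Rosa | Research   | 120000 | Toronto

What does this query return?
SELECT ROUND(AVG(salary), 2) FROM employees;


SUM(salary) = 410000
COUNT = 6
ROUND(AVG, 2) = ROUND(410000 / 6, 2) = 68333.33

68333.33


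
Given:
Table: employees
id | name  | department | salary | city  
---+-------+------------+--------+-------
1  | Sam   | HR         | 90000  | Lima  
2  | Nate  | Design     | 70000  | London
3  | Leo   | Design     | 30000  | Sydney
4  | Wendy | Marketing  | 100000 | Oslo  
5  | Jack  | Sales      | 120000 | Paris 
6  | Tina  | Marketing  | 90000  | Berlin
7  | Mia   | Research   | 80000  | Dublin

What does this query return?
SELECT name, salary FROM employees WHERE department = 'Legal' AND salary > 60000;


Filtering: department = 'Legal' AND salary > 60000
Matching: 0 rows

Empty result set (0 rows)


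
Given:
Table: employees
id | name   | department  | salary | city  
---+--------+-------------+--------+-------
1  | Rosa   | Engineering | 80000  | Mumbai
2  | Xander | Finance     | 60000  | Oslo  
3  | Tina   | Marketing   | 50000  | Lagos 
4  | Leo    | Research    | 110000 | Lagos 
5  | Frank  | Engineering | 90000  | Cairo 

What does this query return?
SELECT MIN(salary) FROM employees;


Salaries: 80000, 60000, 50000, 110000, 90000
MIN = 50000

50000


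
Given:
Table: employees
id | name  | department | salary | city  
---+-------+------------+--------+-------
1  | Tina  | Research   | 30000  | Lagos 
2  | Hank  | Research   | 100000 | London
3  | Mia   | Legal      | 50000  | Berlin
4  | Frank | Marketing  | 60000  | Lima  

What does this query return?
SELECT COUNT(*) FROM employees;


COUNT(*) counts all rows

4


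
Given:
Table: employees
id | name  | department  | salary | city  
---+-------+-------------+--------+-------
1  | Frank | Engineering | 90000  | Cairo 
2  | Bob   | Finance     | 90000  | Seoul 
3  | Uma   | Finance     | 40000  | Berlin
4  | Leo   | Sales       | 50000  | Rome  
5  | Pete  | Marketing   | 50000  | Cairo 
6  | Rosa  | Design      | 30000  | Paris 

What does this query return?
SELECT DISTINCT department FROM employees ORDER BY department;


All 'department' values (row order): Engineering, Finance, Finance, Sales, Marketing, Design
Removing duplicates leaves 5 unique value(s).

5 values:
Design
Engineering
Finance
Marketing
Sales


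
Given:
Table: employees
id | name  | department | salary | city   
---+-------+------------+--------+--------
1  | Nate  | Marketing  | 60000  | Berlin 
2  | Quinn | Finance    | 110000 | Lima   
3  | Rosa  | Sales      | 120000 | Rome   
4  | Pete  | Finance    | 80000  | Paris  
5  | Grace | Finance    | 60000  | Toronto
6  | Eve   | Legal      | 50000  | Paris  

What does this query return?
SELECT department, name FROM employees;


Projecting columns: department, name

6 rows:
Marketing, Nate
Finance, Quinn
Sales, Rosa
Finance, Pete
Finance, Grace
Legal, Eve


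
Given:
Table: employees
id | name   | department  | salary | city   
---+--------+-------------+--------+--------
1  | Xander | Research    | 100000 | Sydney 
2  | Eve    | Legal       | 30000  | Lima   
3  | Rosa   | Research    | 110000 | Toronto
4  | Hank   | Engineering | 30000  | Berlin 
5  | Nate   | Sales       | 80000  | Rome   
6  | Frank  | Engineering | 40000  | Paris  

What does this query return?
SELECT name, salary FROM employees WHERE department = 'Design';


Filtering: department = 'Design'
Matching rows: 0

Empty result set (0 rows)


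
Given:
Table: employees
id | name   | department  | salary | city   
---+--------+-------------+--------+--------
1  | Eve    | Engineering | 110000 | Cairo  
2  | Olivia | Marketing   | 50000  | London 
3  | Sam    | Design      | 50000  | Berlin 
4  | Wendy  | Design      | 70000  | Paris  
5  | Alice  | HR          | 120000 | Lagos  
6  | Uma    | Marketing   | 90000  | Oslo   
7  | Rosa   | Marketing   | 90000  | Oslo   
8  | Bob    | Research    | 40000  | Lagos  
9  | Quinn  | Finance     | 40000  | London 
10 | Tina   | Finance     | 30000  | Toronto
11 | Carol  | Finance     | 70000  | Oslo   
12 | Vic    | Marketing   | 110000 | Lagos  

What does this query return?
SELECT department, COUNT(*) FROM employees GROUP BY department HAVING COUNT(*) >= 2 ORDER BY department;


Groups with count >= 2:
  Design: 2 -> PASS
  Finance: 3 -> PASS
  Marketing: 4 -> PASS
  Engineering: 1 -> filtered out
  HR: 1 -> filtered out
  Research: 1 -> filtered out


3 groups:
Design, 2
Finance, 3
Marketing, 4


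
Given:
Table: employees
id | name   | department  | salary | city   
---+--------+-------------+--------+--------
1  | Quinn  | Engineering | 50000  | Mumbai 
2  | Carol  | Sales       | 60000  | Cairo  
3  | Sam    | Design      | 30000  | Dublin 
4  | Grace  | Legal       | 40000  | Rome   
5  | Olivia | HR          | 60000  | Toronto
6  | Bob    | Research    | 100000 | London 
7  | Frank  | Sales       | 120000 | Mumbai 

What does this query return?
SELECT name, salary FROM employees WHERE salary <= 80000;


Filtering: salary <= 80000
Matching: 5 rows

5 rows:
Quinn, 50000
Carol, 60000
Sam, 30000
Grace, 40000
Olivia, 60000


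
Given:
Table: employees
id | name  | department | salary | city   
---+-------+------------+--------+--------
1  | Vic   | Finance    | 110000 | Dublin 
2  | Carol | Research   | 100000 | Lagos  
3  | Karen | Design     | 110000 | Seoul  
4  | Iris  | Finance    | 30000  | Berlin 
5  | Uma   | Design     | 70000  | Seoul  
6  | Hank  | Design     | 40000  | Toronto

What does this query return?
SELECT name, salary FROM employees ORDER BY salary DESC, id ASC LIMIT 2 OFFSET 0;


Sort by salary DESC (id ASC tiebreak), then skip 0 and take 2
Rows 1 through 2

2 rows:
Vic, 110000
Karen, 110000
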